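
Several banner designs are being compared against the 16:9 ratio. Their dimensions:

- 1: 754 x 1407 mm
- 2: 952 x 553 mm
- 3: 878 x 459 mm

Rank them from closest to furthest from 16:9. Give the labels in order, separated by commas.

1: 1407/754 ≈ 1.866 → |1.866 − 1.778| = 0.088
2: 952/553 ≈ 1.722 → |1.722 − 1.778| = 0.056
3: 878/459 ≈ 1.913 → |1.913 − 1.778| = 0.135

2, 1, 3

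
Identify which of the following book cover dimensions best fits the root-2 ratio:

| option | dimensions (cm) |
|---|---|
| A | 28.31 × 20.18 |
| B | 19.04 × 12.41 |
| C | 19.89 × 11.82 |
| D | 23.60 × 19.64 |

A

Ratios (long/short): A ≈ 1.403; B ≈ 1.534; C ≈ 1.683; D ≈ 1.202.
root-2 ≈ 1.414; option A is nearest (Δ 0.011).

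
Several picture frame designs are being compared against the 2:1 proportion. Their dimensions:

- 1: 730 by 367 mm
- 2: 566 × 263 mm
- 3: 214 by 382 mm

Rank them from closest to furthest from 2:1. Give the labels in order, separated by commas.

1: 730/367 ≈ 1.989 → |1.989 − 2.000| = 0.011
2: 566/263 ≈ 2.152 → |2.152 − 2.000| = 0.152
3: 382/214 ≈ 1.785 → |1.785 − 2.000| = 0.215

1, 2, 3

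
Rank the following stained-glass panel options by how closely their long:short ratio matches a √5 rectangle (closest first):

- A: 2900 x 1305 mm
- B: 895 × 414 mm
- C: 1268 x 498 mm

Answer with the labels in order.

Ratios: A = 2900 / 1305 ≈ 2.222; B = 895 / 414 ≈ 2.162; C = 1268 / 498 ≈ 2.546.
|Δ from 2.236|: A 0.014; B 0.074; C 0.310.

A, B, C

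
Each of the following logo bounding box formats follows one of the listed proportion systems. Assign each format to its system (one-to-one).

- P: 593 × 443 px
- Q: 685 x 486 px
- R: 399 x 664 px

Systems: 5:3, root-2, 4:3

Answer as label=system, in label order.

P=4:3, Q=root-2, R=5:3

Ratios: P ≈ 1.339; Q ≈ 1.409; R ≈ 1.664.
Targets: 5:3 ≈ 1.667; root-2 ≈ 1.414; 4:3 ≈ 1.333.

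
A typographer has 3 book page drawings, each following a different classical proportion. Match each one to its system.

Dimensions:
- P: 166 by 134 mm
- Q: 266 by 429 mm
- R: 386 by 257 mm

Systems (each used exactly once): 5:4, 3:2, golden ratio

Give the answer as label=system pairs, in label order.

P=5:4, Q=golden ratio, R=3:2

P = 166/134 ≈ 1.239 → 5:4 (1.250)
Q = 429/266 ≈ 1.613 → golden ratio (1.618)
R = 386/257 ≈ 1.502 → 3:2 (1.500)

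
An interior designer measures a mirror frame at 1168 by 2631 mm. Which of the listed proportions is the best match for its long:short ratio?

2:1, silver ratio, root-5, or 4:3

2631/1168 ≈ 2.253. Nearest candidates are root-5 (2.236, off by 0.017) and silver ratio (2.414, off by 0.161).

root-5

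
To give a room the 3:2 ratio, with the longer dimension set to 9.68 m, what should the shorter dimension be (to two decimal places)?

6.45 m

3:2 = 1.50000.
Shorter side = 9.68 ÷ 1.50000 ≈ 6.4533 → 6.45 m.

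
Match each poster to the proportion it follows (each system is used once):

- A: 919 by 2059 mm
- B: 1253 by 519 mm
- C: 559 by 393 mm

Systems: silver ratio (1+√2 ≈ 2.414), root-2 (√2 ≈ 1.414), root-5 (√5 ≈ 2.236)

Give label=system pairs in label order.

A=root-5, B=silver ratio, C=root-2

A = 2059/919 ≈ 2.240 → root-5 (2.236)
B = 1253/519 ≈ 2.414 → silver ratio (2.414)
C = 559/393 ≈ 1.422 → root-2 (1.414)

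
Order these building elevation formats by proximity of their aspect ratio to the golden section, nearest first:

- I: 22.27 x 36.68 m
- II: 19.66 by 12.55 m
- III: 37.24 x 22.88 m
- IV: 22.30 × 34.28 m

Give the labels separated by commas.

Ratios: I = 36.68 / 22.27 ≈ 1.647; II = 19.66 / 12.55 ≈ 1.567; III = 37.24 / 22.88 ≈ 1.628; IV = 34.28 / 22.30 ≈ 1.537.
|Δ from 1.618|: I 0.029; II 0.051; III 0.010; IV 0.081.

III, I, II, IV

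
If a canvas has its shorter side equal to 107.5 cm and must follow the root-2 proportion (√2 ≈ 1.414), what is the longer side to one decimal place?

root-2 ≈ 1.41421.
Longer side = 107.5 × 1.41421 ≈ 152.028 → 152.0 cm.

152.0 cm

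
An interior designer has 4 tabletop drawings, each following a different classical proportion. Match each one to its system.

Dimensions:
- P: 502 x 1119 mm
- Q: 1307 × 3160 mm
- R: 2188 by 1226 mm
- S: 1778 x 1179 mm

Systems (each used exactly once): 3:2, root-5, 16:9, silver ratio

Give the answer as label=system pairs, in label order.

P=root-5, Q=silver ratio, R=16:9, S=3:2

Ratios: P ≈ 2.229; Q ≈ 2.418; R ≈ 1.785; S ≈ 1.508.
Targets: 3:2 ≈ 1.500; root-5 ≈ 2.236; 16:9 ≈ 1.778; silver ratio ≈ 2.414.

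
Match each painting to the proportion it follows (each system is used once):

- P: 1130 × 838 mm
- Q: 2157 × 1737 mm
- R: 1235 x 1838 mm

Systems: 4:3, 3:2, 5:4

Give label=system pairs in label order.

Ratios: P ≈ 1.348; Q ≈ 1.242; R ≈ 1.488.
Targets: 4:3 ≈ 1.333; 3:2 ≈ 1.500; 5:4 ≈ 1.250.

P=4:3, Q=5:4, R=3:2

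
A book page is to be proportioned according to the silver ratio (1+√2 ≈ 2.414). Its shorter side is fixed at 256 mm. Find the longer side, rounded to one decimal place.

silver ratio ≈ 2.41421.
Longer side = 256 × 2.41421 ≈ 618.038 → 618.0 mm.

618.0 mm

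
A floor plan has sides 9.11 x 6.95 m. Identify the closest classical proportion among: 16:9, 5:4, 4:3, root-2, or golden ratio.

4:3

9.11/6.95 ≈ 1.311. Nearest candidates are 4:3 (1.333, off by 0.022) and 5:4 (1.250, off by 0.061).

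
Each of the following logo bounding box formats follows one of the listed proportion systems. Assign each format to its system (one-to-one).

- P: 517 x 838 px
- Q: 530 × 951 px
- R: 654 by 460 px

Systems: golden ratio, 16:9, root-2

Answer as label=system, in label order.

P=golden ratio, Q=16:9, R=root-2

P = 838/517 ≈ 1.621 → golden ratio (1.618)
Q = 951/530 ≈ 1.794 → 16:9 (1.778)
R = 654/460 ≈ 1.422 → root-2 (1.414)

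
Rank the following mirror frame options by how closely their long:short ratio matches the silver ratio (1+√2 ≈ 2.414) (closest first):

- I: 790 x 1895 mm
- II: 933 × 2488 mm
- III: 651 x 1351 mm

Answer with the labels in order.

I, II, III

Ratios: I = 1895 / 790 ≈ 2.399; II = 2488 / 933 ≈ 2.667; III = 1351 / 651 ≈ 2.075.
|Δ from 2.414|: I 0.015; II 0.253; III 0.339.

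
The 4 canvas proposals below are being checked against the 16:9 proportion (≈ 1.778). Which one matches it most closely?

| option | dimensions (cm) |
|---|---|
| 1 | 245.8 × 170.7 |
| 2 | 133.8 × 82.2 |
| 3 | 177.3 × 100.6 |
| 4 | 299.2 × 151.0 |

Target 16:9 ≈ 1.778.
1: 1.440 (Δ0.338)  2: 1.628 (Δ0.150)  3: 1.762 (Δ0.016)  4: 1.981 (Δ0.203)

3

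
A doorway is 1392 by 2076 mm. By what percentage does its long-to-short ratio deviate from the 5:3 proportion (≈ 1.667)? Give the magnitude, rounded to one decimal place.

10.5%

Ratio = 2076 / 1392 ≈ 1.4914.
Ideal 5:3 ≈ 1.6667. |1.4914 − 1.6667| / 1.6667 ≈ 10.52% → 10.5%.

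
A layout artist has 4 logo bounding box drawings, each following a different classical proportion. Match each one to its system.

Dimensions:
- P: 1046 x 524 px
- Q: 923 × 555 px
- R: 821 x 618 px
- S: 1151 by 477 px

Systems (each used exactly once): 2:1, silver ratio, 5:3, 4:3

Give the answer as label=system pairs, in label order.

P = 1046/524 ≈ 1.996 → 2:1 (2.000)
Q = 923/555 ≈ 1.663 → 5:3 (1.667)
R = 821/618 ≈ 1.328 → 4:3 (1.333)
S = 1151/477 ≈ 2.413 → silver ratio (2.414)

P=2:1, Q=5:3, R=4:3, S=silver ratio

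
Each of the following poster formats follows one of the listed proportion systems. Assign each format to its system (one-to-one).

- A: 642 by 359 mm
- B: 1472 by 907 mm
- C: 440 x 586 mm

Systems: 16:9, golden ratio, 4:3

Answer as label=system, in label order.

A=16:9, B=golden ratio, C=4:3

Ratios: A ≈ 1.788; B ≈ 1.623; C ≈ 1.332.
Targets: 16:9 ≈ 1.778; golden ratio ≈ 1.618; 4:3 ≈ 1.333.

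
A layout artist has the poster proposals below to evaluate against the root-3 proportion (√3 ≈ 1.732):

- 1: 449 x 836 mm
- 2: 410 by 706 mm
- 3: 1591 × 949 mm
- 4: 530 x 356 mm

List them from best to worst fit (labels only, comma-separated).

2, 3, 1, 4

Ratios: 1 = 836 / 449 ≈ 1.862; 2 = 706 / 410 ≈ 1.722; 3 = 1591 / 949 ≈ 1.677; 4 = 530 / 356 ≈ 1.489.
|Δ from 1.732|: 1 0.130; 2 0.010; 3 0.055; 4 0.243.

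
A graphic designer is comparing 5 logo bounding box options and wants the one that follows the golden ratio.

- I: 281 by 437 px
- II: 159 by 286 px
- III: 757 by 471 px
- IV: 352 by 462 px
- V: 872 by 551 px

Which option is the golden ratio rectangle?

III

Target golden ratio ≈ 1.618.
I: 1.555 (Δ0.063)  II: 1.799 (Δ0.181)  III: 1.607 (Δ0.011)  IV: 1.312 (Δ0.306)  V: 1.583 (Δ0.035)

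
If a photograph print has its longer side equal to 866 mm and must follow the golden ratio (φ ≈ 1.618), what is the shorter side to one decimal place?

535.2 mm

golden ratio ≈ 1.61803.
Shorter side = 866 ÷ 1.61803 ≈ 535.219 → 535.2 mm.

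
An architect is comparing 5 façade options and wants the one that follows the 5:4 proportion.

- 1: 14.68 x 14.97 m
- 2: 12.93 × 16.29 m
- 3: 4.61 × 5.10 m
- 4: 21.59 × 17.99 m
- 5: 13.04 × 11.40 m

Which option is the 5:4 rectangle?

Ratios (long/short): 1 ≈ 1.020; 2 ≈ 1.260; 3 ≈ 1.106; 4 ≈ 1.200; 5 ≈ 1.144.
5:4 ≈ 1.250; option 2 is nearest (Δ 0.010).

2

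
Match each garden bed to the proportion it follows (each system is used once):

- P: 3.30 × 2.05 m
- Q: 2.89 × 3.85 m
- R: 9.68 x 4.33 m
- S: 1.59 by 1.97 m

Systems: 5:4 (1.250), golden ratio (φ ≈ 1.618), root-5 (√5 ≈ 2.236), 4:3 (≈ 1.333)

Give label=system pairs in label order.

P = 3.30/2.05 ≈ 1.610 → golden ratio (1.618)
Q = 3.85/2.89 ≈ 1.332 → 4:3 (1.333)
R = 9.68/4.33 ≈ 2.236 → root-5 (2.236)
S = 1.97/1.59 ≈ 1.239 → 5:4 (1.250)

P=golden ratio, Q=4:3, R=root-5, S=5:4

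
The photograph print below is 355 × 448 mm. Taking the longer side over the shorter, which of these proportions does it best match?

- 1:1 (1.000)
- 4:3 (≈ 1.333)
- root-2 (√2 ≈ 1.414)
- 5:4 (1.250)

5:4

448/355 ≈ 1.262. Nearest candidates are 5:4 (1.250, off by 0.012) and 4:3 (1.333, off by 0.071).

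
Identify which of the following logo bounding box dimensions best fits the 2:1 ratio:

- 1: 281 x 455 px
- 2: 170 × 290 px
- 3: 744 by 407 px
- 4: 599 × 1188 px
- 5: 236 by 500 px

4

Target 2:1 ≈ 2.000.
1: 1.619 (Δ0.381)  2: 1.706 (Δ0.294)  3: 1.828 (Δ0.172)  4: 1.983 (Δ0.017)  5: 2.119 (Δ0.119)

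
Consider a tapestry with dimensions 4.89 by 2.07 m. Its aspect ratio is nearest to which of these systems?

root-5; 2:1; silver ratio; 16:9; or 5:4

silver ratio

Ratio = 4.89 / 2.07 ≈ 2.362.
Distances: root-5 2.236 (Δ 0.126); 2:1 2.000 (Δ 0.362); silver ratio 2.414 (Δ 0.052); 16:9 1.778 (Δ 0.584); 5:4 1.250 (Δ 1.112).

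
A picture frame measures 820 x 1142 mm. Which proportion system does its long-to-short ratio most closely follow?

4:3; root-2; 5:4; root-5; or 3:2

root-2

1142/820 ≈ 1.393. Nearest candidates are root-2 (1.414, off by 0.021) and 4:3 (1.333, off by 0.060).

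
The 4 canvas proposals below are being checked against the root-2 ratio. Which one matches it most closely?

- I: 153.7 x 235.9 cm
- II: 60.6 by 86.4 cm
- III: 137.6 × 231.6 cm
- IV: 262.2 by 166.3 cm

II

Target root-2 ≈ 1.414.
I: 1.535 (Δ0.121)  II: 1.426 (Δ0.012)  III: 1.683 (Δ0.269)  IV: 1.577 (Δ0.163)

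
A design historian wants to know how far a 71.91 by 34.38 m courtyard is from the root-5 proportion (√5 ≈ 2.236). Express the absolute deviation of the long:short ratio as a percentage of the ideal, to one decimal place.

Ratio = 71.91 / 34.38 ≈ 2.0916.
Ideal root-5 ≈ 2.2361. |2.0916 − 2.2361| / 2.2361 ≈ 6.46% → 6.5%.

6.5%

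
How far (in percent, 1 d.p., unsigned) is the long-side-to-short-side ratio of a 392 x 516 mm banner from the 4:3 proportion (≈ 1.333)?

1.3%

Ratio = 516 / 392 ≈ 1.3163.
Ideal 4:3 ≈ 1.3333. |1.3163 − 1.3333| / 1.3333 ≈ 1.28% → 1.3%.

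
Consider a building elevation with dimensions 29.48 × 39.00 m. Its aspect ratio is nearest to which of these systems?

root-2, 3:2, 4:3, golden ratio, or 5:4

4:3

39.00/29.48 ≈ 1.323. Nearest candidates are 4:3 (1.333, off by 0.010) and 5:4 (1.250, off by 0.073).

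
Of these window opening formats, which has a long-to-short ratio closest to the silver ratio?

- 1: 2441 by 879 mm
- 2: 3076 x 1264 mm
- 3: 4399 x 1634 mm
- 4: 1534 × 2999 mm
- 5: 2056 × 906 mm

Target silver ratio ≈ 2.414.
1: 2.777 (Δ0.363)  2: 2.434 (Δ0.020)  3: 2.692 (Δ0.278)  4: 1.955 (Δ0.459)  5: 2.269 (Δ0.145)

2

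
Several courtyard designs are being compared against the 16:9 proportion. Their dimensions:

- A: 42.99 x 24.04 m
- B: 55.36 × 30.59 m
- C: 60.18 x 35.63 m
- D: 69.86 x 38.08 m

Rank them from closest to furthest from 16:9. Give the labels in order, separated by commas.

A: 42.99/24.04 ≈ 1.788 → |1.788 − 1.778| = 0.010
B: 55.36/30.59 ≈ 1.810 → |1.810 − 1.778| = 0.032
C: 60.18/35.63 ≈ 1.689 → |1.689 − 1.778| = 0.089
D: 69.86/38.08 ≈ 1.835 → |1.835 − 1.778| = 0.057

A, B, D, C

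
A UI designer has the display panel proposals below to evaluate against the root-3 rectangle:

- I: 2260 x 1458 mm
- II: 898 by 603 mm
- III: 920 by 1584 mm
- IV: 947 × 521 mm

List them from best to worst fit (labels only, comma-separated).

I: 2260/1458 ≈ 1.550 → |1.550 − 1.732| = 0.182
II: 898/603 ≈ 1.489 → |1.489 − 1.732| = 0.243
III: 1584/920 ≈ 1.722 → |1.722 − 1.732| = 0.010
IV: 947/521 ≈ 1.818 → |1.818 − 1.732| = 0.086

III, IV, I, II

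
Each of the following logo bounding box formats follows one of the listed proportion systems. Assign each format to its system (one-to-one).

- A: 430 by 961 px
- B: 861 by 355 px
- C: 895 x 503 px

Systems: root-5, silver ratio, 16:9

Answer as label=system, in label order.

A=root-5, B=silver ratio, C=16:9

Ratios: A ≈ 2.235; B ≈ 2.425; C ≈ 1.779.
Targets: root-5 ≈ 2.236; silver ratio ≈ 2.414; 16:9 ≈ 1.778.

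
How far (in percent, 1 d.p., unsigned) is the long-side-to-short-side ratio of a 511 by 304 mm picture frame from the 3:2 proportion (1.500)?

12.1%

Ratio = 511 / 304 ≈ 1.6809.
Ideal 3:2 = 1.5000. |1.6809 − 1.5000| / 1.5000 ≈ 12.06% → 12.1%.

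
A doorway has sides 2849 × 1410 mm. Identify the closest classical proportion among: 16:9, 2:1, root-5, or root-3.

2:1

2849/1410 ≈ 2.021. Nearest candidates are 2:1 (2.000, off by 0.021) and root-5 (2.236, off by 0.215).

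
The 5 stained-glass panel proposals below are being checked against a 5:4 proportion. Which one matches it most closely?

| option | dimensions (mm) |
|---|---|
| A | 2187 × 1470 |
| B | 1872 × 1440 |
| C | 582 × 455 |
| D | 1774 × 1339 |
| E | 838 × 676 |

Ratios (long/short): A ≈ 1.488; B ≈ 1.300; C ≈ 1.279; D ≈ 1.325; E ≈ 1.240.
5:4 ≈ 1.250; option E is nearest (Δ 0.010).

E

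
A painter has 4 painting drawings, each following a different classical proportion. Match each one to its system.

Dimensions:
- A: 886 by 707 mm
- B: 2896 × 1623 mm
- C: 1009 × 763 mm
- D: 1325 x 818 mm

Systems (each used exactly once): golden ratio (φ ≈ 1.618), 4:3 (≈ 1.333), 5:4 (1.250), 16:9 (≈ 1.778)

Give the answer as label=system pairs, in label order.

A=5:4, B=16:9, C=4:3, D=golden ratio

Ratios: A ≈ 1.253; B ≈ 1.784; C ≈ 1.322; D ≈ 1.620.
Targets: golden ratio ≈ 1.618; 4:3 ≈ 1.333; 5:4 ≈ 1.250; 16:9 ≈ 1.778.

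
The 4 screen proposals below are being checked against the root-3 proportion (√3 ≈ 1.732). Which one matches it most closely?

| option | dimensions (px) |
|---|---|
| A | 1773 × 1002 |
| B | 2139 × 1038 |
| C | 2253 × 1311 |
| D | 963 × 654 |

C

Ratios (long/short): A ≈ 1.769; B ≈ 2.061; C ≈ 1.719; D ≈ 1.472.
root-3 ≈ 1.732; option C is nearest (Δ 0.013).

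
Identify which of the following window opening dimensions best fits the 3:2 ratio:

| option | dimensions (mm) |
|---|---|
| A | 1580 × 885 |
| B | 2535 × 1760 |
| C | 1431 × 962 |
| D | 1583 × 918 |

C

Ratios (long/short): A ≈ 1.785; B ≈ 1.440; C ≈ 1.488; D ≈ 1.724.
3:2 ≈ 1.500; option C is nearest (Δ 0.012).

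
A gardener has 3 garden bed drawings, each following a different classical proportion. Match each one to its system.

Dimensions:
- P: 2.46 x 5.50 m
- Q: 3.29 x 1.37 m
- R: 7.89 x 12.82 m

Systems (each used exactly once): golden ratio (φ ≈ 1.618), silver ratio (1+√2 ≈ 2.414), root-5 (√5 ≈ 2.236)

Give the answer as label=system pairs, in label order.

Ratios: P ≈ 2.236; Q ≈ 2.401; R ≈ 1.625.
Targets: golden ratio ≈ 1.618; silver ratio ≈ 2.414; root-5 ≈ 2.236.

P=root-5, Q=silver ratio, R=golden ratio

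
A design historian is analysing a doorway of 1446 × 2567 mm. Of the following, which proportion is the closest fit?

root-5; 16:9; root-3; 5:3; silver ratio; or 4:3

2567/1446 ≈ 1.775. Nearest candidates are 16:9 (1.778, off by 0.003) and root-3 (1.732, off by 0.043).

16:9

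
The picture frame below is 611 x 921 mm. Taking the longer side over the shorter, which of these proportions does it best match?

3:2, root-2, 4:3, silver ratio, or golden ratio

3:2

921/611 ≈ 1.507. Nearest candidates are 3:2 (1.500, off by 0.007) and root-2 (1.414, off by 0.093).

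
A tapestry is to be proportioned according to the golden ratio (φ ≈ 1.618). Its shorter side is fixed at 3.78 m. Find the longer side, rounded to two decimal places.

6.12 m

golden ratio ≈ 1.61803.
Longer side = 3.78 × 1.61803 ≈ 6.1162 → 6.12 m.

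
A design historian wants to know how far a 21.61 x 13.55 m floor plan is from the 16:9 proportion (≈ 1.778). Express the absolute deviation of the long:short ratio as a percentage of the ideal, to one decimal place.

Ratio = 21.61 / 13.55 ≈ 1.5948.
Ideal 16:9 ≈ 1.7778. |1.5948 − 1.7778| / 1.7778 ≈ 10.29% → 10.3%.

10.3%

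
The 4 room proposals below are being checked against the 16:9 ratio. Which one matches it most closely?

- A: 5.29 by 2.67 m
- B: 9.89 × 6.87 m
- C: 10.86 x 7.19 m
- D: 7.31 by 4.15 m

Target 16:9 ≈ 1.778.
A: 1.981 (Δ0.203)  B: 1.440 (Δ0.338)  C: 1.510 (Δ0.268)  D: 1.761 (Δ0.017)

D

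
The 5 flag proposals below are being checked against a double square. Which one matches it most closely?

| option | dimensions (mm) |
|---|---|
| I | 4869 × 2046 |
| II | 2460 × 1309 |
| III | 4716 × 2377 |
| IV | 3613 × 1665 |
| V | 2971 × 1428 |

Ratios (long/short): I ≈ 2.380; II ≈ 1.879; III ≈ 1.984; IV ≈ 2.170; V ≈ 2.081.
2:1 ≈ 2.000; option III is nearest (Δ 0.016).

III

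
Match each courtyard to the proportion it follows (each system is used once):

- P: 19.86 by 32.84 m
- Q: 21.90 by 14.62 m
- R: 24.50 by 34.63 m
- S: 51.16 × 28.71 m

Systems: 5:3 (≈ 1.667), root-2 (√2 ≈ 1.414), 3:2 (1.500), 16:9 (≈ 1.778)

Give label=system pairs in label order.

Ratios: P ≈ 1.654; Q ≈ 1.498; R ≈ 1.413; S ≈ 1.782.
Targets: 5:3 ≈ 1.667; root-2 ≈ 1.414; 3:2 ≈ 1.500; 16:9 ≈ 1.778.

P=5:3, Q=3:2, R=root-2, S=16:9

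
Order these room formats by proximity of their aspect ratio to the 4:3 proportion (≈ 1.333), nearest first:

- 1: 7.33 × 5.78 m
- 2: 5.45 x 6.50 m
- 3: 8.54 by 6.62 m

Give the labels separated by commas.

3, 1, 2

Ratios: 1 = 7.33 / 5.78 ≈ 1.268; 2 = 6.50 / 5.45 ≈ 1.193; 3 = 8.54 / 6.62 ≈ 1.290.
|Δ from 1.333|: 1 0.065; 2 0.140; 3 0.043.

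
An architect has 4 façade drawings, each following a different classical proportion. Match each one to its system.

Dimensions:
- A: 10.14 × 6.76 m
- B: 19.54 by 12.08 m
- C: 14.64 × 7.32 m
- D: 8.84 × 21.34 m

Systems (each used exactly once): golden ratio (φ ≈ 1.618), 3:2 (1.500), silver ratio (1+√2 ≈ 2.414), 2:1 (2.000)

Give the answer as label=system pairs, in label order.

A=3:2, B=golden ratio, C=2:1, D=silver ratio

A = 10.14/6.76 ≈ 1.500 → 3:2 (1.500)
B = 19.54/12.08 ≈ 1.618 → golden ratio (1.618)
C = 14.64/7.32 ≈ 2.000 → 2:1 (2.000)
D = 21.34/8.84 ≈ 2.414 → silver ratio (2.414)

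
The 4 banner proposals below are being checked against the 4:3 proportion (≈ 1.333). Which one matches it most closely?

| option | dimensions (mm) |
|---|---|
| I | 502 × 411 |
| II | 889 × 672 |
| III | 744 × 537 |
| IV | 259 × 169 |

II

Target 4:3 ≈ 1.333.
I: 1.221 (Δ0.112)  II: 1.323 (Δ0.010)  III: 1.385 (Δ0.052)  IV: 1.533 (Δ0.200)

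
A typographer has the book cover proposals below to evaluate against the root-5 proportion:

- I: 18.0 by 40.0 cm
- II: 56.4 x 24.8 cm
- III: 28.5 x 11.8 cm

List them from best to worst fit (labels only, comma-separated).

Ratios: I = 40.0 / 18.0 ≈ 2.222; II = 56.4 / 24.8 ≈ 2.274; III = 28.5 / 11.8 ≈ 2.415.
|Δ from 2.236|: I 0.014; II 0.038; III 0.179.

I, II, III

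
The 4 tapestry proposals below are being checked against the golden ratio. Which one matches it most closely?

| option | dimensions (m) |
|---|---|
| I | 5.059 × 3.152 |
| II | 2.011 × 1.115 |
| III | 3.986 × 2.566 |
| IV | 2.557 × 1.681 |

Ratios (long/short): I ≈ 1.605; II ≈ 1.804; III ≈ 1.553; IV ≈ 1.521.
golden ratio ≈ 1.618; option I is nearest (Δ 0.013).

I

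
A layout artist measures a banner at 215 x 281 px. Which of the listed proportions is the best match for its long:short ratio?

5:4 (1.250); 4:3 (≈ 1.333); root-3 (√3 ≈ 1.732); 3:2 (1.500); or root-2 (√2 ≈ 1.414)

4:3

Ratio = 281 / 215 ≈ 1.307.
Distances: 5:4 1.250 (Δ 0.057); 4:3 1.333 (Δ 0.026); root-3 1.732 (Δ 0.425); 3:2 1.500 (Δ 0.193); root-2 1.414 (Δ 0.107).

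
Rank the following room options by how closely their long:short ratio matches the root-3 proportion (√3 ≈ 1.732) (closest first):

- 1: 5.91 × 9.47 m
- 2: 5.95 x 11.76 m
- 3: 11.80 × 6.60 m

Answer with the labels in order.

Ratios: 1 = 9.47 / 5.91 ≈ 1.602; 2 = 11.76 / 5.95 ≈ 1.976; 3 = 11.80 / 6.60 ≈ 1.788.
|Δ from 1.732|: 1 0.130; 2 0.244; 3 0.056.

3, 1, 2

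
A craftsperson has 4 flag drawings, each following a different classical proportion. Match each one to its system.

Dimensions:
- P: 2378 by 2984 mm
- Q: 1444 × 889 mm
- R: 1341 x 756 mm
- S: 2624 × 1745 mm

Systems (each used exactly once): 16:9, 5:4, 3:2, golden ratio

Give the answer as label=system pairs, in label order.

Ratios: P ≈ 1.255; Q ≈ 1.624; R ≈ 1.774; S ≈ 1.504.
Targets: 16:9 ≈ 1.778; 5:4 ≈ 1.250; 3:2 ≈ 1.500; golden ratio ≈ 1.618.

P=5:4, Q=golden ratio, R=16:9, S=3:2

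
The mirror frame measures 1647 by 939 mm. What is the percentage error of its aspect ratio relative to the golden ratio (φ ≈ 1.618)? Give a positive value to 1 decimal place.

8.4%

Ratio = 1647 / 939 ≈ 1.7540.
Ideal golden ratio ≈ 1.6180. |1.7540 − 1.6180| / 1.6180 ≈ 8.41% → 8.4%.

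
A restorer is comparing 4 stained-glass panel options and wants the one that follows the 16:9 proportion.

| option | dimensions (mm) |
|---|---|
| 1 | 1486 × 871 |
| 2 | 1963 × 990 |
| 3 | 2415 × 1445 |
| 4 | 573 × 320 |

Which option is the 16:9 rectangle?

4

Target 16:9 ≈ 1.778.
1: 1.706 (Δ0.072)  2: 1.983 (Δ0.205)  3: 1.671 (Δ0.107)  4: 1.791 (Δ0.013)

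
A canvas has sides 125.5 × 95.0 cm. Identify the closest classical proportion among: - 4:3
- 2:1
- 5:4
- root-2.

4:3

Ratio = 125.5 / 95.0 ≈ 1.321.
Distances: 4:3 1.333 (Δ 0.012); 2:1 2.000 (Δ 0.679); 5:4 1.250 (Δ 0.071); root-2 1.414 (Δ 0.093).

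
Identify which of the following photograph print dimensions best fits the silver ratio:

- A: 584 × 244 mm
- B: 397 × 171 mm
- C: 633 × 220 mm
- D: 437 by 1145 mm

Target silver ratio ≈ 2.414.
A: 2.393 (Δ0.021)  B: 2.322 (Δ0.092)  C: 2.877 (Δ0.463)  D: 2.620 (Δ0.206)

A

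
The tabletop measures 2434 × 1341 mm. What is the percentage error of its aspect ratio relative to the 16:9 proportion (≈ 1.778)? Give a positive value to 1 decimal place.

Ratio = 2434 / 1341 ≈ 1.8151.
Ideal 16:9 ≈ 1.7778. |1.8151 − 1.7778| / 1.7778 ≈ 2.10% → 2.1%.

2.1%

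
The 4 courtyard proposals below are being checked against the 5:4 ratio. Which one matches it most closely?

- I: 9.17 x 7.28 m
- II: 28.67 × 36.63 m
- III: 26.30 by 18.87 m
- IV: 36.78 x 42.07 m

I

Ratios (long/short): I ≈ 1.260; II ≈ 1.278; III ≈ 1.394; IV ≈ 1.144.
5:4 ≈ 1.250; option I is nearest (Δ 0.010).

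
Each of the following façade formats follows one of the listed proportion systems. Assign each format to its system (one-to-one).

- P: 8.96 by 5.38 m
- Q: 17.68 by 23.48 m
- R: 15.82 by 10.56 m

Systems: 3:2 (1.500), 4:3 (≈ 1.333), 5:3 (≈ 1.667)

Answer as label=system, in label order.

P=5:3, Q=4:3, R=3:2

P = 8.96/5.38 ≈ 1.665 → 5:3 (1.667)
Q = 23.48/17.68 ≈ 1.328 → 4:3 (1.333)
R = 15.82/10.56 ≈ 1.498 → 3:2 (1.500)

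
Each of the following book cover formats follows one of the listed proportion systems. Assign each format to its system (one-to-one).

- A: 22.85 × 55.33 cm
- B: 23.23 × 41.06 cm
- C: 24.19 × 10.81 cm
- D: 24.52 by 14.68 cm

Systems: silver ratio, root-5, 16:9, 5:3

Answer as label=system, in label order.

Ratios: A ≈ 2.421; B ≈ 1.768; C ≈ 2.238; D ≈ 1.670.
Targets: silver ratio ≈ 2.414; root-5 ≈ 2.236; 16:9 ≈ 1.778; 5:3 ≈ 1.667.

A=silver ratio, B=16:9, C=root-5, D=5:3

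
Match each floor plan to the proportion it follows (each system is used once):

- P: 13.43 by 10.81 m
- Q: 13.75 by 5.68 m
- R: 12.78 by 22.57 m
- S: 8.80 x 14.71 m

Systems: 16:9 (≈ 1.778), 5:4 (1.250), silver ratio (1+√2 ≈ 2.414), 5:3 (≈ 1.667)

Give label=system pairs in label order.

P=5:4, Q=silver ratio, R=16:9, S=5:3

Ratios: P ≈ 1.242; Q ≈ 2.421; R ≈ 1.766; S ≈ 1.672.
Targets: 16:9 ≈ 1.778; 5:4 ≈ 1.250; silver ratio ≈ 2.414; 5:3 ≈ 1.667.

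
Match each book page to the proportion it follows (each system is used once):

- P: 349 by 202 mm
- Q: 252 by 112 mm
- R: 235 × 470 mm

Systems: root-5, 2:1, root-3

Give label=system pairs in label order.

Ratios: P ≈ 1.728; Q ≈ 2.250; R ≈ 2.000.
Targets: root-5 ≈ 2.236; 2:1 ≈ 2.000; root-3 ≈ 1.732.

P=root-3, Q=root-5, R=2:1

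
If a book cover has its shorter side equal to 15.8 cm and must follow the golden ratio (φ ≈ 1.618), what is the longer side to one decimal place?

golden ratio ≈ 1.61803.
Longer side = 15.8 × 1.61803 ≈ 25.565 → 25.6 cm.

25.6 cm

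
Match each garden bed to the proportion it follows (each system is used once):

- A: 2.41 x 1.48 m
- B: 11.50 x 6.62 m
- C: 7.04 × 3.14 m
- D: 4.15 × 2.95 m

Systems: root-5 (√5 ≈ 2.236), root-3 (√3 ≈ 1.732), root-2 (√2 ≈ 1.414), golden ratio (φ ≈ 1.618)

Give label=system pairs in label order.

A = 2.41/1.48 ≈ 1.628 → golden ratio (1.618)
B = 11.50/6.62 ≈ 1.737 → root-3 (1.732)
C = 7.04/3.14 ≈ 2.242 → root-5 (2.236)
D = 4.15/2.95 ≈ 1.407 → root-2 (1.414)

A=golden ratio, B=root-3, C=root-5, D=root-2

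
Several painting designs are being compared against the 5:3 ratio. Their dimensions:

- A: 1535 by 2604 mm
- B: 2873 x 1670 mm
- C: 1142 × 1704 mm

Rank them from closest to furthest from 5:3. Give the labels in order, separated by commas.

A, B, C

A: 2604/1535 ≈ 1.696 → |1.696 − 1.667| = 0.029
B: 2873/1670 ≈ 1.720 → |1.720 − 1.667| = 0.053
C: 1704/1142 ≈ 1.492 → |1.492 − 1.667| = 0.175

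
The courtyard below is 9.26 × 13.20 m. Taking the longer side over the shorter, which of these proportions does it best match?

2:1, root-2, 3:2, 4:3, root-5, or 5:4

Ratio = 13.20 / 9.26 ≈ 1.425.
Distances: 2:1 2.000 (Δ 0.575); root-2 1.414 (Δ 0.011); 3:2 1.500 (Δ 0.075); 4:3 1.333 (Δ 0.092); root-5 2.236 (Δ 0.811); 5:4 1.250 (Δ 0.175).

root-2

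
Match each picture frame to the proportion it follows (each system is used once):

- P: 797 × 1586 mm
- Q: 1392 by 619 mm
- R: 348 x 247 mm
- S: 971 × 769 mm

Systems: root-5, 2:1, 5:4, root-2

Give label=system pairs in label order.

P = 1586/797 ≈ 1.990 → 2:1 (2.000)
Q = 1392/619 ≈ 2.249 → root-5 (2.236)
R = 348/247 ≈ 1.409 → root-2 (1.414)
S = 971/769 ≈ 1.263 → 5:4 (1.250)

P=2:1, Q=root-5, R=root-2, S=5:4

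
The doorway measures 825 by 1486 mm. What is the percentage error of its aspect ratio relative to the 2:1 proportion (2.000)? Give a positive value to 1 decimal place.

9.9%

Ratio = 1486 / 825 ≈ 1.8012.
Ideal 2:1 = 2.0000. |1.8012 − 2.0000| / 2.0000 ≈ 9.94% → 9.9%.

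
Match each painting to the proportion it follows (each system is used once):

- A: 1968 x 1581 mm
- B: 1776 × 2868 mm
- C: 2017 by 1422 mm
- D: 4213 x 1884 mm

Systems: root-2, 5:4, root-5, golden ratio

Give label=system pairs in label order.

A=5:4, B=golden ratio, C=root-2, D=root-5

Ratios: A ≈ 1.245; B ≈ 1.615; C ≈ 1.418; D ≈ 2.236.
Targets: root-2 ≈ 1.414; 5:4 ≈ 1.250; root-5 ≈ 2.236; golden ratio ≈ 1.618.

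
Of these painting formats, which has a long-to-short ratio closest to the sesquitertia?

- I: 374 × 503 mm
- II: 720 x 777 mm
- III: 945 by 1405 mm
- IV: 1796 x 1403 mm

Ratios (long/short): I ≈ 1.345; II ≈ 1.079; III ≈ 1.487; IV ≈ 1.280.
4:3 ≈ 1.333; option I is nearest (Δ 0.012).

I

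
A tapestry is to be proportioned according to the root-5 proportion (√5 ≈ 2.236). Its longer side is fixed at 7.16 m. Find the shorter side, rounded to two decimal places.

3.20 m

root-5 ≈ 2.23607.
Shorter side = 7.16 ÷ 2.23607 ≈ 3.2020 → 3.20 m.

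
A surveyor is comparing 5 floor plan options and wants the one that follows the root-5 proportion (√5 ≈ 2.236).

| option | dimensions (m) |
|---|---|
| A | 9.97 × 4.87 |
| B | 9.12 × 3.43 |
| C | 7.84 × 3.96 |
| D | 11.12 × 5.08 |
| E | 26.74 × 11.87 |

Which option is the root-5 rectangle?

Ratios (long/short): A ≈ 2.047; B ≈ 2.659; C ≈ 1.980; D ≈ 2.189; E ≈ 2.253.
root-5 ≈ 2.236; option E is nearest (Δ 0.017).

E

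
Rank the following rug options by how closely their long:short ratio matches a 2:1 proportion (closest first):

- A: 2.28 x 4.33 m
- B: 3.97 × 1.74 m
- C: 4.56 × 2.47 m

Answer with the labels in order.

A, C, B

Ratios: A = 4.33 / 2.28 ≈ 1.899; B = 3.97 / 1.74 ≈ 2.282; C = 4.56 / 2.47 ≈ 1.846.
|Δ from 2.000|: A 0.101; B 0.282; C 0.154.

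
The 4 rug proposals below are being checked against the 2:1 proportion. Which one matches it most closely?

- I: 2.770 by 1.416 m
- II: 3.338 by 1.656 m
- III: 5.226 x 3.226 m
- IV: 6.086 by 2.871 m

Ratios (long/short): I ≈ 1.956; II ≈ 2.016; III ≈ 1.620; IV ≈ 2.120.
2:1 ≈ 2.000; option II is nearest (Δ 0.016).

II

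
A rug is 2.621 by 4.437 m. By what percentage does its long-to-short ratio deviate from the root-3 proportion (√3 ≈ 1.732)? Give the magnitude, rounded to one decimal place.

Ratio = 4.437 / 2.621 ≈ 1.6929.
Ideal root-3 ≈ 1.7321. |1.6929 − 1.7321| / 1.7321 ≈ 2.26% → 2.3%.

2.3%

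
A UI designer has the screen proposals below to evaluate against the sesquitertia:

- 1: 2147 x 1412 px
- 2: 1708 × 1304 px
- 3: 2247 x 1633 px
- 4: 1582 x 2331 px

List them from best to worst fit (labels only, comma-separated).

2, 3, 4, 1

Ratios: 1 = 2147 / 1412 ≈ 1.521; 2 = 1708 / 1304 ≈ 1.310; 3 = 2247 / 1633 ≈ 1.376; 4 = 2331 / 1582 ≈ 1.473.
|Δ from 1.333|: 1 0.188; 2 0.023; 3 0.043; 4 0.140.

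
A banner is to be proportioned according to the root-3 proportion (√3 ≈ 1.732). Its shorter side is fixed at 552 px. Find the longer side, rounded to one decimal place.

root-3 ≈ 1.73205.
Longer side = 552 × 1.73205 ≈ 956.092 → 956.1 px.

956.1 px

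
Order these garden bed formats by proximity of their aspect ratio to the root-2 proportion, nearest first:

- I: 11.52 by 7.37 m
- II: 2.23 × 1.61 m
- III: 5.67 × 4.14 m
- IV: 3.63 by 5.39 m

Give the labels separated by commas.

II, III, IV, I

I: 11.52/7.37 ≈ 1.563 → |1.563 − 1.414| = 0.149
II: 2.23/1.61 ≈ 1.385 → |1.385 − 1.414| = 0.029
III: 5.67/4.14 ≈ 1.370 → |1.370 − 1.414| = 0.044
IV: 5.39/3.63 ≈ 1.485 → |1.485 − 1.414| = 0.071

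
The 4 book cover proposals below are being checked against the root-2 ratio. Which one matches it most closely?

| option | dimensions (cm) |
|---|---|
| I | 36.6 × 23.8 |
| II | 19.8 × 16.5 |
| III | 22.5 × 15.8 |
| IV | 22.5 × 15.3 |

III

Ratios (long/short): I ≈ 1.538; II ≈ 1.200; III ≈ 1.424; IV ≈ 1.471.
root-2 ≈ 1.414; option III is nearest (Δ 0.010).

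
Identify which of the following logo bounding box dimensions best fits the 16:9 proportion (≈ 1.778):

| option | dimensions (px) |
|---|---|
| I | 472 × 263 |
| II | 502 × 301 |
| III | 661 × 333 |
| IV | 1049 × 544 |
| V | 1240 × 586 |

I

Ratios (long/short): I ≈ 1.795; II ≈ 1.668; III ≈ 1.985; IV ≈ 1.928; V ≈ 2.116.
16:9 ≈ 1.778; option I is nearest (Δ 0.017).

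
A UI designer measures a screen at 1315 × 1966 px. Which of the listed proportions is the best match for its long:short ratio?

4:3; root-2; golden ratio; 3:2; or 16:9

3:2

1966/1315 ≈ 1.495. Nearest candidates are 3:2 (1.500, off by 0.005) and root-2 (1.414, off by 0.081).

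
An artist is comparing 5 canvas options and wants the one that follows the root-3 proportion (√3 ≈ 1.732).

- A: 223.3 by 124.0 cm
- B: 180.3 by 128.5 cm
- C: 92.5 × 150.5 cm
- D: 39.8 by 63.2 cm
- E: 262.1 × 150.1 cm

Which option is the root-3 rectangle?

Target root-3 ≈ 1.732.
A: 1.801 (Δ0.069)  B: 1.403 (Δ0.329)  C: 1.627 (Δ0.105)  D: 1.588 (Δ0.144)  E: 1.746 (Δ0.014)

E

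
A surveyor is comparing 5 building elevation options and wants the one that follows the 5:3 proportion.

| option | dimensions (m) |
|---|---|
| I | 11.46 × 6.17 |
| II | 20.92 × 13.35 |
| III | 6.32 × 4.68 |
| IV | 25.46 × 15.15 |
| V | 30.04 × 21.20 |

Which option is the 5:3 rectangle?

IV

Target 5:3 ≈ 1.667.
I: 1.857 (Δ0.190)  II: 1.567 (Δ0.100)  III: 1.350 (Δ0.317)  IV: 1.681 (Δ0.014)  V: 1.417 (Δ0.250)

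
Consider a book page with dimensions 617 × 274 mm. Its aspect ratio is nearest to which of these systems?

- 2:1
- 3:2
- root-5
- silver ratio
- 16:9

root-5

Ratio = 617 / 274 ≈ 2.252.
Distances: 2:1 2.000 (Δ 0.252); 3:2 1.500 (Δ 0.752); root-5 2.236 (Δ 0.016); silver ratio 2.414 (Δ 0.162); 16:9 1.778 (Δ 0.474).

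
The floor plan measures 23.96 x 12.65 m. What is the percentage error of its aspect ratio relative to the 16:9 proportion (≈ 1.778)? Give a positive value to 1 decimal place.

6.5%

Ratio = 23.96 / 12.65 ≈ 1.8941.
Ideal 16:9 ≈ 1.7778. |1.8941 − 1.7778| / 1.7778 ≈ 6.54% → 6.5%.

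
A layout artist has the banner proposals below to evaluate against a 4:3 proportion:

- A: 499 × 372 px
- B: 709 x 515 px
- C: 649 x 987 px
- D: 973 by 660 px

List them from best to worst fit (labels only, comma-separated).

A: 499/372 ≈ 1.341 → |1.341 − 1.333| = 0.008
B: 709/515 ≈ 1.377 → |1.377 − 1.333| = 0.044
C: 987/649 ≈ 1.521 → |1.521 − 1.333| = 0.188
D: 973/660 ≈ 1.474 → |1.474 − 1.333| = 0.141

A, B, D, C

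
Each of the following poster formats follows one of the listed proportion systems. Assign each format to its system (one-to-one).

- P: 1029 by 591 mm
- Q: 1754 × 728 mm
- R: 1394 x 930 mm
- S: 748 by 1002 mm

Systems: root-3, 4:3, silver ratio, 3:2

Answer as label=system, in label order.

P=root-3, Q=silver ratio, R=3:2, S=4:3

Ratios: P ≈ 1.741; Q ≈ 2.409; R ≈ 1.499; S ≈ 1.340.
Targets: root-3 ≈ 1.732; 4:3 ≈ 1.333; silver ratio ≈ 2.414; 3:2 ≈ 1.500.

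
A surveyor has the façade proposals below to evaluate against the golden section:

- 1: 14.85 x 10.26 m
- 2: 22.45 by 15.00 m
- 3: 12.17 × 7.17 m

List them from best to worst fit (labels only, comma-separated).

1: 14.85/10.26 ≈ 1.447 → |1.447 − 1.618| = 0.171
2: 22.45/15.00 ≈ 1.497 → |1.497 − 1.618| = 0.121
3: 12.17/7.17 ≈ 1.697 → |1.697 − 1.618| = 0.079

3, 2, 1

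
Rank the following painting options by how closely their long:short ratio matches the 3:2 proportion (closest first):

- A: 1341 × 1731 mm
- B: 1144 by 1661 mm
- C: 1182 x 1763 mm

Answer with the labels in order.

A: 1731/1341 ≈ 1.291 → |1.291 − 1.500| = 0.209
B: 1661/1144 ≈ 1.452 → |1.452 − 1.500| = 0.048
C: 1763/1182 ≈ 1.492 → |1.492 − 1.500| = 0.008

C, B, A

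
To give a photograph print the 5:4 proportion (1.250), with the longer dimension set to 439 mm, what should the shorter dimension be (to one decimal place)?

5:4 = 1.25000.
Shorter side = 439 ÷ 1.25000 ≈ 351.200 → 351.2 mm.

351.2 mm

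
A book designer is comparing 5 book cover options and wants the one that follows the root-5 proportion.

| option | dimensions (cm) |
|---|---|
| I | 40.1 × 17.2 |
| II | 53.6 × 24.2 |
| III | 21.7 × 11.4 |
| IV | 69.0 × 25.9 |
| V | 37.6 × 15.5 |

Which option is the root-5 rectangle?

II

Target root-5 ≈ 2.236.
I: 2.331 (Δ0.095)  II: 2.215 (Δ0.021)  III: 1.904 (Δ0.332)  IV: 2.664 (Δ0.428)  V: 2.426 (Δ0.190)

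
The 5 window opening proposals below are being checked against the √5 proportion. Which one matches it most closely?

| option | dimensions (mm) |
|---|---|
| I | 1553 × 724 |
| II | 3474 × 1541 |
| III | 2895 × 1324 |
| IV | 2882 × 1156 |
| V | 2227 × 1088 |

Ratios (long/short): I ≈ 2.145; II ≈ 2.254; III ≈ 2.187; IV ≈ 2.493; V ≈ 2.047.
root-5 ≈ 2.236; option II is nearest (Δ 0.018).

II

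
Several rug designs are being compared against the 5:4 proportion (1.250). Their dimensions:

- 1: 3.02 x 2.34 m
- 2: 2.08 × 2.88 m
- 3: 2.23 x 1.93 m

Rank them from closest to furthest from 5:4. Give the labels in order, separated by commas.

1, 3, 2

Ratios: 1 = 3.02 / 2.34 ≈ 1.291; 2 = 2.88 / 2.08 ≈ 1.385; 3 = 2.23 / 1.93 ≈ 1.155.
|Δ from 1.250|: 1 0.041; 2 0.135; 3 0.095.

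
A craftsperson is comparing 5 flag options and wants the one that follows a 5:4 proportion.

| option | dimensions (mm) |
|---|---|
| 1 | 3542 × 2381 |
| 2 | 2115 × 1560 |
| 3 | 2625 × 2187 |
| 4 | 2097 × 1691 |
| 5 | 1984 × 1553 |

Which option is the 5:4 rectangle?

4

Ratios (long/short): 1 ≈ 1.488; 2 ≈ 1.356; 3 ≈ 1.200; 4 ≈ 1.240; 5 ≈ 1.278.
5:4 ≈ 1.250; option 4 is nearest (Δ 0.010).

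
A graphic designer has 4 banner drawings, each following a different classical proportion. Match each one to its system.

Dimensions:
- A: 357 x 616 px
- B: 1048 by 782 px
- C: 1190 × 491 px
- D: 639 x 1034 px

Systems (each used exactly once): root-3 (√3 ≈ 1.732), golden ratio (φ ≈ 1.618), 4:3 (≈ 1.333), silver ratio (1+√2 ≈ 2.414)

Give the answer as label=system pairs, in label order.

A=root-3, B=4:3, C=silver ratio, D=golden ratio

Ratios: A ≈ 1.725; B ≈ 1.340; C ≈ 2.424; D ≈ 1.618.
Targets: root-3 ≈ 1.732; golden ratio ≈ 1.618; 4:3 ≈ 1.333; silver ratio ≈ 2.414.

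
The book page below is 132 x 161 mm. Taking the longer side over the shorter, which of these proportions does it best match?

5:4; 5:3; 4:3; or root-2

5:4

Ratio = 161 / 132 ≈ 1.220.
Distances: 5:4 1.250 (Δ 0.030); 5:3 1.667 (Δ 0.447); 4:3 1.333 (Δ 0.113); root-2 1.414 (Δ 0.194).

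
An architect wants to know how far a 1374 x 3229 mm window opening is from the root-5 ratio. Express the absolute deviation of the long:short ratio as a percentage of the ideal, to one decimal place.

5.1%

Ratio = 3229 / 1374 ≈ 2.3501.
Ideal root-5 ≈ 2.2361. |2.3501 − 2.2361| / 2.2361 ≈ 5.10% → 5.1%.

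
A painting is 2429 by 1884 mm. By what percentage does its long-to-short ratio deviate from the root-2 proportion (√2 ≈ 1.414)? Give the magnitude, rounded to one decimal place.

Ratio = 2429 / 1884 ≈ 1.2893.
Ideal root-2 ≈ 1.4142. |1.2893 − 1.4142| / 1.4142 ≈ 8.83% → 8.8%.

8.8%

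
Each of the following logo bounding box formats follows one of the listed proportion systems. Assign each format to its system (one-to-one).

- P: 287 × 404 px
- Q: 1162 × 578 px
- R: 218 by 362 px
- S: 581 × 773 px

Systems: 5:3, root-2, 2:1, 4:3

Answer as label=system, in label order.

P = 404/287 ≈ 1.408 → root-2 (1.414)
Q = 1162/578 ≈ 2.010 → 2:1 (2.000)
R = 362/218 ≈ 1.661 → 5:3 (1.667)
S = 773/581 ≈ 1.330 → 4:3 (1.333)

P=root-2, Q=2:1, R=5:3, S=4:3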